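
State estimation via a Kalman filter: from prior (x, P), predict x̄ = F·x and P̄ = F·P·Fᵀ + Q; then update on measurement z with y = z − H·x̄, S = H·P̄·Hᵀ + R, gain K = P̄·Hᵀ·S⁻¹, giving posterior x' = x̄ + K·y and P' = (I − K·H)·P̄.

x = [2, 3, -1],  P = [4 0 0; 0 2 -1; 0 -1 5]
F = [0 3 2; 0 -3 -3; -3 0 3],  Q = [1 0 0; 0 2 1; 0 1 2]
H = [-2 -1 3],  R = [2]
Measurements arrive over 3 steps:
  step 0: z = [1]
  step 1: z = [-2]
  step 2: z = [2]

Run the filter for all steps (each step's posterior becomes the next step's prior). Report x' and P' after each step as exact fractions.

step 0: x̄ = F·x = [7, -6, -9]
step 0: P̄ = F·P·Fᵀ + Q = [27 -33 21; -33 47 -35; 21 -35 83]
step 0: y = z − H·x̄ = [36]
step 0: S = H·P̄·Hᵀ + R = [730]
step 0: K = P̄·Hᵀ·S⁻¹ = [21/365; -43/365; 121/365]
step 0: x' = x̄ + K·y = [3311/365, -3738/365, 1071/365]
step 0: P' = (I − K·H)·P̄ = [8973/365 -10239/365 2583/365; -10239/365 13457/365 -2369/365; 2583/365 -2369/365 1013/365]
step 1: x̄ = F·x = [-9072/365, 8001/365, -1344/73]
step 1: P̄ = F·P·Fᵀ + Q = [97102/365 -91656/365 12282/73; -91656/365 88318/365 -11267/73; 12282/73 -11267/73 8822/73]
step 1: y = z − H·x̄ = [9287/365]
step 1: S = H·P̄·Hᵀ + R = [108912/365]
step 1: K = P̄·Hᵀ·S⁻¹ = [40841/54456; -74011/108912; 65845/108912]
step 1: x' = x̄ + K·y = [-314341/54456, 504287/108912, -329825/108912]
step 1: P' = (I − K·H)·P̄ = [2673715/27228 -5393249/54456 1794431/54456; -5393249/54456 11345923/108912 -3458365/108912; 1794431/54456 -3458365/108912 1283683/108912]
step 2: x̄ = F·x = [853211/108912, -87231/18152, 298857/36304]
step 2: P̄ = F·P·Fᵀ + Q = [65856571/108912 -9656655/18152 17374041/36304; -9656655/18152 4302809/9076 -7516279/18152; 17374041/36304 -7516279/18152 14475065/36304]
step 2: y = z − H·x̄ = [-1288853/108912]
step 2: S = H·P̄·Hᵀ + R = [119465419/108912]
step 2: K = P̄·Hᵀ·S⁻¹ = [82593157/119465419; -71046870/119465419; 71129013/119465419]
step 2: x' = x̄ + K·y = [-41512676/119465419, 266659723/119465419, 141714305/119465419]
step 2: P' = (I − K·H)·P̄ = [9603654925/119465419 -9676001965/119465419 3232164733/119465419; -9676001965/119465419 10290737696/119465419 -3067786658/119465419; 3232164733/119465419 -3067786658/119465419 1179600278/119465419]

step 0: x' = [3311/365, -3738/365, 1071/365], P' = [8973/365 -10239/365 2583/365; -10239/365 13457/365 -2369/365; 2583/365 -2369/365 1013/365]
step 1: x' = [-314341/54456, 504287/108912, -329825/108912], P' = [2673715/27228 -5393249/54456 1794431/54456; -5393249/54456 11345923/108912 -3458365/108912; 1794431/54456 -3458365/108912 1283683/108912]
step 2: x' = [-41512676/119465419, 266659723/119465419, 141714305/119465419], P' = [9603654925/119465419 -9676001965/119465419 3232164733/119465419; -9676001965/119465419 10290737696/119465419 -3067786658/119465419; 3232164733/119465419 -3067786658/119465419 1179600278/119465419]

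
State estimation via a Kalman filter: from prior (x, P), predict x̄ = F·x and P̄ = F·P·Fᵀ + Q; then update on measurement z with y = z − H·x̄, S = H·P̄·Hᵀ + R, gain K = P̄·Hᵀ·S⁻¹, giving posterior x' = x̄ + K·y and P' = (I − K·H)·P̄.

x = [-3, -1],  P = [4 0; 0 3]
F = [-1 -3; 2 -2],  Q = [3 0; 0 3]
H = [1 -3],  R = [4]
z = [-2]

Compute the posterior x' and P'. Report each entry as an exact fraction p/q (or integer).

x̄ = F·x = [6, -4]
P̄ = F·P·Fᵀ + Q = [34 10; 10 31]
y = z − H·x̄ = [-20]
S = H·P̄·Hᵀ + R = [257]
K = P̄·Hᵀ·S⁻¹ = [4/257; -83/257]
x' = x̄ + K·y = [1462/257, 632/257]
P' = (I − K·H)·P̄ = [8722/257 2902/257; 2902/257 1078/257]

x' = [1462/257, 632/257]
P' = [8722/257 2902/257; 2902/257 1078/257]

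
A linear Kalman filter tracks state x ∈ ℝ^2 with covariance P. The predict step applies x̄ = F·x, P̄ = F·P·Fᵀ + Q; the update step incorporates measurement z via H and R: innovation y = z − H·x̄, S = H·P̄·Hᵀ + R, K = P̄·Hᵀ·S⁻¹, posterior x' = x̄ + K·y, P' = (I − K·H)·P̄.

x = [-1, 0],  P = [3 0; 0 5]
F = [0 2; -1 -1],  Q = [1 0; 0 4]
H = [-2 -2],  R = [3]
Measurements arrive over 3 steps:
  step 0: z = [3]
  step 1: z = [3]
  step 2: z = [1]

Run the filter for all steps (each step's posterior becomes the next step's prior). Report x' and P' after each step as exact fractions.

step 0: x̄ = F·x = [0, 1]
step 0: P̄ = F·P·Fᵀ + Q = [21 -10; -10 12]
step 0: y = z − H·x̄ = [5]
step 0: S = H·P̄·Hᵀ + R = [55]
step 0: K = P̄·Hᵀ·S⁻¹ = [-2/5; -4/55]
step 0: x' = x̄ + K·y = [-2, 7/11]
step 0: P' = (I − K·H)·P̄ = [61/5 -58/5; -58/5 644/55]
step 1: x̄ = F·x = [14/11, 15/11]
step 1: P̄ = F·P·Fᵀ + Q = [2631/55 -12/55; -12/55 259/55]
step 1: y = z − H·x̄ = [91/11]
step 1: S = H·P̄·Hᵀ + R = [11629/55]
step 1: K = P̄·Hᵀ·S⁻¹ = [-5238/11629; -494/11629]
step 1: x' = x̄ + K·y = [-28532/11629, 11771/11629]
step 1: P' = (I − K·H)·P̄ = [57441/11629 -49584/11629; -49584/11629 50325/11629]
step 2: x̄ = F·x = [23542/11629, 16761/11629]
step 2: P̄ = F·P·Fᵀ + Q = [212929/11629 -1482/11629; -1482/11629 55114/11629]
step 2: y = z − H·x̄ = [92235/11629]
step 2: S = H·P̄·Hᵀ + R = [1095203/11629]
step 2: K = P̄·Hᵀ·S⁻¹ = [-422894/1095203; -107264/1095203]
step 2: x' = x̄ + K·y = [-1137016/1095203, 727767/1095203]
step 2: P' = (I − K·H)·P̄ = [4674619/1095203 -4040278/1095203; -4040278/1095203 4201174/1095203]

step 0: x' = [-2, 7/11], P' = [61/5 -58/5; -58/5 644/55]
step 1: x' = [-28532/11629, 11771/11629], P' = [57441/11629 -49584/11629; -49584/11629 50325/11629]
step 2: x' = [-1137016/1095203, 727767/1095203], P' = [4674619/1095203 -4040278/1095203; -4040278/1095203 4201174/1095203]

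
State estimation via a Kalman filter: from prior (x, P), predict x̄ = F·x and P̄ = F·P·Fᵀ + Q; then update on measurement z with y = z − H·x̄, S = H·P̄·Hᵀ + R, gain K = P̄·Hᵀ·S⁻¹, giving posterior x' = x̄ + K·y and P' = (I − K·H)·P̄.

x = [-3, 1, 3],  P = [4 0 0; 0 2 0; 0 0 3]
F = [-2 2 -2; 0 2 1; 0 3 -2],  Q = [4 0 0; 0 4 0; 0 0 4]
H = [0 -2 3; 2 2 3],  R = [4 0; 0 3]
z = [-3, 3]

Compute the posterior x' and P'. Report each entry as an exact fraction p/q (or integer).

x̄ = F·x = [2, 5, -3]
P̄ = F·P·Fᵀ + Q = [40 2 24; 2 15 6; 24 6 34]
y = z − H·x̄ = [16, -2]
S = H·P̄·Hᵀ + R = [298 382; 382 905]
K = P̄·Hᵀ·S⁻¹ = [974/61883 10256/61883; -15362/61883 10040/61883; 9783/61883 6948/61883]
x' = x̄ + K·y = [118838/61883, 43543/61883, -43017/61883]
P' = (I − K·H)·P̄ = [809152/61883 -397858/61883 -263940/61883; -397858/61883 221821/61883 127398/61883; -263940/61883 127398/61883 97976/61883]

x' = [118838/61883, 43543/61883, -43017/61883]
P' = [809152/61883 -397858/61883 -263940/61883; -397858/61883 221821/61883 127398/61883; -263940/61883 127398/61883 97976/61883]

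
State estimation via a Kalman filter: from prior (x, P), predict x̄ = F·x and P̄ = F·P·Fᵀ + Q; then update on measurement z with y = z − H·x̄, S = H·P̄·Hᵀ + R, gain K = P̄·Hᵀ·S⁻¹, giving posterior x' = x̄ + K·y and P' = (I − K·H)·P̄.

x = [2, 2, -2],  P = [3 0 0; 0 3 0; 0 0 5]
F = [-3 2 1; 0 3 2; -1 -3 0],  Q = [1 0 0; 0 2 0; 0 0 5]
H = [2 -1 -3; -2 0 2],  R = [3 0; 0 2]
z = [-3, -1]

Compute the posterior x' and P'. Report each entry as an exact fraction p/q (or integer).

x̄ = F·x = [-4, 2, -8]
P̄ = F·P·Fᵀ + Q = [45 28 -9; 28 49 -27; -9 -27 35]
y = z − H·x̄ = [-17, 7]
S = H·P̄·Hᵀ + R = [381 -370; -370 394]
K = P̄·Hᵀ·S⁻¹ = [-2447/6607 -4109/6607; -3014/6607 -4675/6607; -2632/6607 -996/6607]
x' = x̄ + K·y = [-13592/6607, 31727/6607, -15084/6607]
P' = (I − K·H)·P̄ = [71326/6607 -51658/6607 67217/6607; -51658/6607 74725/6607 -56333/6607; 67217/6607 -56333/6607 66221/6607]

x' = [-13592/6607, 31727/6607, -15084/6607]
P' = [71326/6607 -51658/6607 67217/6607; -51658/6607 74725/6607 -56333/6607; 67217/6607 -56333/6607 66221/6607]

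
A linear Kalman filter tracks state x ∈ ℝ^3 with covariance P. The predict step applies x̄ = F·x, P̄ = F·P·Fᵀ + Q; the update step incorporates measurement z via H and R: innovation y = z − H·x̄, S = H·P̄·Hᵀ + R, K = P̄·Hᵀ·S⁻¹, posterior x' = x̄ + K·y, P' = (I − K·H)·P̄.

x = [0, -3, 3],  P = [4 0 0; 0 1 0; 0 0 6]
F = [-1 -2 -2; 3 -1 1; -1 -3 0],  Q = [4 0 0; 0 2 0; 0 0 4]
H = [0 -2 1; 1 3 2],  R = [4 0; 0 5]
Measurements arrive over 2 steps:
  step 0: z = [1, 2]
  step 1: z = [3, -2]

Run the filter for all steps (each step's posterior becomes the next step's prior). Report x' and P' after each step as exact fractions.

step 0: x' = [-176144/44489, 25138/44489, 113269/44489], P' = [849120/44489 -133724/44489 -206544/44489; -133724/44489 39696/44489 20788/44489; -206544/44489 20788/44489 97300/44489]
step 1: x' = [-2576157495/974502838, -377280691/487251419, 1371628945/974502838], P' = [3310504110/487251419 -517443724/487251419 -776084074/487251419; -517443724/487251419 286665486/487251419 -5276972/487251419; -776084074/487251419 -5276972/487251419 677040710/487251419]

step 0: x̄ = F·x = [0, 6, 9]
step 0: P̄ = F·P·Fᵀ + Q = [36 -22 10; -22 45 -9; 10 -9 17]
step 0: y = z − H·x̄ = [4, -34]
step 0: S = H·P̄·Hᵀ + R = [237 -173; -173 314]
step 0: K = P̄·Hᵀ·S⁻¹ = [15226/44489 6972/44489; -14651/44489 5388/44489; 13931/44489 10084/44489]
step 0: x' = x̄ + K·y = [-176144/44489, 25138/44489, 113269/44489]
step 0: P' = (I − K·H)·P̄ = [849120/44489 -133724/44489 -206544/44489; -133724/44489 39696/44489 20788/44489; -206544/44489 20788/44489 97300/44489]
step 1: x̄ = F·x = [-100670/44489, -440301/44489, 100730/44489]
step 1: P̄ = F·P·Fᵀ + Q = [380292/44489 -548140/44489 130316/44489; -548140/44489 7389558/44489 -1214300/44489; 130316/44489 -1214300/44489 581996/44489]
step 1: y = z − H·x̄ = [-847865/44489, 1131135/44489]
step 1: S = H·P̄·Hᵀ + R = [35175384/44489 -40732460/44489; -40732460/44489 52097567/44489]
step 1: K = P̄·Hᵀ·S⁻¹ = [129401687/974502838 41200958/487251419; -144651986/487251419 66399758/487251419; 343797327/974502838 112433286/487251419]
step 1: x' = x̄ + K·y = [-2576157495/974502838, -377280691/487251419, 1371628945/974502838]
step 1: P' = (I − K·H)·P̄ = [3310504110/487251419 -517443724/487251419 -776084074/487251419; -517443724/487251419 286665486/487251419 -5276972/487251419; -776084074/487251419 -5276972/487251419 677040710/487251419]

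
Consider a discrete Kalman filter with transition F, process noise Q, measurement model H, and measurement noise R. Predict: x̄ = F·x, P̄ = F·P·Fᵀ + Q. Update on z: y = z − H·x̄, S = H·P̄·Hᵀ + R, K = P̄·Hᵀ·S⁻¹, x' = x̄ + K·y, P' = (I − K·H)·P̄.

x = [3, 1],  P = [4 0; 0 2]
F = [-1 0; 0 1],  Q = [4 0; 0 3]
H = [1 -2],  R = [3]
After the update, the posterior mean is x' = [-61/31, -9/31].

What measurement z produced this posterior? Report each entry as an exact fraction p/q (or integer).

x̄ = F·x = [-3, 1]
P̄ = F·P·Fᵀ + Q = [8 0; 0 5]
S = H·P̄·Hᵀ + R = [31]
K = P̄·Hᵀ·S⁻¹ = [8/31; -10/31]
x' − x̄ = [32/31, -40/31] = K·y
y = (KᵀK)⁻¹·Kᵀ·(x' − x̄) = [4]
z = y + H·x̄ = [4] + [-5] = [-1]

z = [-1]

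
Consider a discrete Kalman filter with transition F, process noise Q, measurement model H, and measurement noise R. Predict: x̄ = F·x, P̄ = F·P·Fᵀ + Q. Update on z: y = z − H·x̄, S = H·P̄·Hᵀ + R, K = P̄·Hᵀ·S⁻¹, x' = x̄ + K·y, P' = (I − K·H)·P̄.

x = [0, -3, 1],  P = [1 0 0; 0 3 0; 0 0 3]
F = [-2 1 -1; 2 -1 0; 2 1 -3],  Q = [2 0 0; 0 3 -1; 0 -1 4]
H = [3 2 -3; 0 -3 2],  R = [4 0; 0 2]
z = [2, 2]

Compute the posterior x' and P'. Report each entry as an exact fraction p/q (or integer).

x' = [23314/33575, -31346/33575, -17792/33575]
P' = [63966/33575 55676/33575 93002/33575; 55676/33575 85486/33575 120072/33575; 93002/33575 120072/33575 184394/33575]

x̄ = F·x = [-4, 3, -6]
P̄ = F·P·Fᵀ + Q = [12 -7 8; -7 10 0; 8 0 38]
y = z − H·x̄ = [-10, 23]
S = H·P̄·Hᵀ + R = [266 -177; -177 244]
K = P̄·Hᵀ·S⁻¹ = [6061/33575 9488/33575; -5554/33575 -8157/33575; -8508/33575 4286/33575]
x' = x̄ + K·y = [23314/33575, -31346/33575, -17792/33575]
P' = (I − K·H)·P̄ = [63966/33575 55676/33575 93002/33575; 55676/33575 85486/33575 120072/33575; 93002/33575 120072/33575 184394/33575]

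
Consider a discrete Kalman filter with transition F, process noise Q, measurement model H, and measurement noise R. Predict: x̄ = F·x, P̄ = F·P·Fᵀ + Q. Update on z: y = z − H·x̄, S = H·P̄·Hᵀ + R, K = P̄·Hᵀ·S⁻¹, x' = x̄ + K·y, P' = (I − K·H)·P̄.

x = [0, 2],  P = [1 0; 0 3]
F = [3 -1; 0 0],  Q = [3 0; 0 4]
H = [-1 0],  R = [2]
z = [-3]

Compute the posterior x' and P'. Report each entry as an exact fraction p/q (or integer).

x̄ = F·x = [-2, 0]
P̄ = F·P·Fᵀ + Q = [15 0; 0 4]
y = z − H·x̄ = [-5]
S = H·P̄·Hᵀ + R = [17]
K = P̄·Hᵀ·S⁻¹ = [-15/17; 0]
x' = x̄ + K·y = [41/17, 0]
P' = (I − K·H)·P̄ = [30/17 0; 0 4]

x' = [41/17, 0]
P' = [30/17 0; 0 4]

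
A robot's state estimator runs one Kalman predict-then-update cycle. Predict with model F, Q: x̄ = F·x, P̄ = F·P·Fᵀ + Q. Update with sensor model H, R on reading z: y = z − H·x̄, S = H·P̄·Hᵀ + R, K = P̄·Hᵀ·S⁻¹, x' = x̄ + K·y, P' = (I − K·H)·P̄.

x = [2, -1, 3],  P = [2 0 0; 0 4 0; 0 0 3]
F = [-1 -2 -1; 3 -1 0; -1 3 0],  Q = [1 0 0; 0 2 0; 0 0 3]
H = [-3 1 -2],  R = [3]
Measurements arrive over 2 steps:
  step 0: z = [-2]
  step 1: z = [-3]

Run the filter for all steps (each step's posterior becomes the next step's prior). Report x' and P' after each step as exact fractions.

step 0: x' = [1/37, -217/185, 27/185], P' = [734/37 290/37 -950/37; 290/37 1524/185 -1494/185; -950/37 -1494/185 6429/185]
step 1: x' = [163014/56839, -101316/56839, -420/113], P' = [1697680/56839 827192/56839 -4216/113; 827192/56839 1146240/56839 -1434/113; -4216/113 -1434/113 5601/113]

step 0: x̄ = F·x = [-3, 7, -5]
step 0: P̄ = F·P·Fᵀ + Q = [22 2 -22; 2 24 -18; -22 -18 41]
step 0: y = z − H·x̄ = [-28]
step 0: S = H·P̄·Hᵀ + R = [185]
step 0: K = P̄·Hᵀ·S⁻¹ = [-4/37; 54/185; -34/185]
step 0: x' = x̄ + K·y = [1/37, -217/185, 27/185]
step 0: P' = (I − K·H)·P̄ = [734/37 290/37 -950/37; 290/37 1524/185 -1494/185; -950/37 -1494/185 6429/185]
step 1: x̄ = F·x = [402/185, 232/185, -656/185]
step 1: P̄ = F·P·Fᵀ + Q = [6704/185 -2456/185 -7192/185; -2456/185 26224/185 -1082/185; -7192/185 -1082/185 9241/185]
step 1: y = z − H·x̄ = [-893/185]
step 1: S = H·P̄·Hᵀ + R = [56839/185]
step 1: K = P̄·Hᵀ·S⁻¹ = [-8184/56839; 35756/56839; 4/113]
step 1: x' = x̄ + K·y = [163014/56839, -101316/56839, -420/113]
step 1: P' = (I − K·H)·P̄ = [1697680/56839 827192/56839 -4216/113; 827192/56839 1146240/56839 -1434/113; -4216/113 -1434/113 5601/113]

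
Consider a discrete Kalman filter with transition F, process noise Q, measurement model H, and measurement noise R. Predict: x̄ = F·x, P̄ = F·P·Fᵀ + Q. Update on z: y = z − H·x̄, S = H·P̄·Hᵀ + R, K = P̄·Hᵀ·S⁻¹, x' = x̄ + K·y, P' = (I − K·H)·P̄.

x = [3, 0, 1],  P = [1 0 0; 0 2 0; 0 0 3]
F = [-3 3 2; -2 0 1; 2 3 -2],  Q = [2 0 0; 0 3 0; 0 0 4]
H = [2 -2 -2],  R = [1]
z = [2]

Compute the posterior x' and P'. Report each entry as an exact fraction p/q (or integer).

x' = [-455/181, -569/181, -60/181]
P' = [4057/181 780/181 3248/181; 780/181 1234/181 -466/181; 3248/181 -466/181 3742/181]

x̄ = F·x = [-7, -5, 4]
P̄ = F·P·Fᵀ + Q = [41 12 0; 12 10 -10; 0 -10 38]
y = z − H·x̄ = [14]
S = H·P̄·Hᵀ + R = [181]
K = P̄·Hᵀ·S⁻¹ = [58/181; 24/181; -56/181]
x' = x̄ + K·y = [-455/181, -569/181, -60/181]
P' = (I − K·H)·P̄ = [4057/181 780/181 3248/181; 780/181 1234/181 -466/181; 3248/181 -466/181 3742/181]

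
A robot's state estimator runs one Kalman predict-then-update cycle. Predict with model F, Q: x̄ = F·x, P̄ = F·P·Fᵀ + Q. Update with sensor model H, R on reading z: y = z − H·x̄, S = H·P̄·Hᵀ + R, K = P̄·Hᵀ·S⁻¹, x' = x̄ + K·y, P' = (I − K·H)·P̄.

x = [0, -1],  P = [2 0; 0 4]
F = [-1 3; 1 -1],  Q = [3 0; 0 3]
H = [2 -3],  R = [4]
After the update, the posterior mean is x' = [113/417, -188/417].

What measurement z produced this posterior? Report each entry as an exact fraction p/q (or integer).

z = [2]

x̄ = F·x = [-3, 1]
P̄ = F·P·Fᵀ + Q = [41 -14; -14 9]
S = H·P̄·Hᵀ + R = [417]
K = P̄·Hᵀ·S⁻¹ = [124/417; -55/417]
x' − x̄ = [1364/417, -605/417] = K·y
y = (KᵀK)⁻¹·Kᵀ·(x' − x̄) = [11]
z = y + H·x̄ = [11] + [-9] = [2]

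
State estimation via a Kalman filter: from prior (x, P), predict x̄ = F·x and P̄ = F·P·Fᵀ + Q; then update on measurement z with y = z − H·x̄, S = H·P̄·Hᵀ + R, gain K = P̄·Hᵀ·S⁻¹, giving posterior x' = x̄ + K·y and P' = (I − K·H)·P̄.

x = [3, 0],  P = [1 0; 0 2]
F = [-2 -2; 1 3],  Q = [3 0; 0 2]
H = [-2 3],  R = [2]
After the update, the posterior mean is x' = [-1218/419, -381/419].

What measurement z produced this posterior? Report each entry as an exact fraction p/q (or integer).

x̄ = F·x = [-6, 3]
P̄ = F·P·Fᵀ + Q = [15 -14; -14 21]
S = H·P̄·Hᵀ + R = [419]
K = P̄·Hᵀ·S⁻¹ = [-72/419; 91/419]
x' − x̄ = [1296/419, -1638/419] = K·y
y = (KᵀK)⁻¹·Kᵀ·(x' − x̄) = [-18]
z = y + H·x̄ = [-18] + [21] = [3]

z = [3]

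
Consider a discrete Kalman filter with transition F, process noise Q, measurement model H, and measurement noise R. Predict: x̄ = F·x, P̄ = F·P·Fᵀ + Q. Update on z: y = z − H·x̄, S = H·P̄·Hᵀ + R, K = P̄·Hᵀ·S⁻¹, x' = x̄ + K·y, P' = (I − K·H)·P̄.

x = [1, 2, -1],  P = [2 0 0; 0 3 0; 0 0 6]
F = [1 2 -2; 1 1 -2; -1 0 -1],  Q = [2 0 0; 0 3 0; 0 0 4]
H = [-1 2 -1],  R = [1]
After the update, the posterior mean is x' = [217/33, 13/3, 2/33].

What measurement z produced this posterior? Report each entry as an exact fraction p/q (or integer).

z = [2]

x̄ = F·x = [7, 5, 0]
P̄ = F·P·Fᵀ + Q = [40 32 10; 32 32 10; 10 10 12]
S = H·P̄·Hᵀ + R = [33]
K = P̄·Hᵀ·S⁻¹ = [14/33; 2/3; -2/33]
x' − x̄ = [-14/33, -2/3, 2/33] = K·y
y = (KᵀK)⁻¹·Kᵀ·(x' − x̄) = [-1]
z = y + H·x̄ = [-1] + [3] = [2]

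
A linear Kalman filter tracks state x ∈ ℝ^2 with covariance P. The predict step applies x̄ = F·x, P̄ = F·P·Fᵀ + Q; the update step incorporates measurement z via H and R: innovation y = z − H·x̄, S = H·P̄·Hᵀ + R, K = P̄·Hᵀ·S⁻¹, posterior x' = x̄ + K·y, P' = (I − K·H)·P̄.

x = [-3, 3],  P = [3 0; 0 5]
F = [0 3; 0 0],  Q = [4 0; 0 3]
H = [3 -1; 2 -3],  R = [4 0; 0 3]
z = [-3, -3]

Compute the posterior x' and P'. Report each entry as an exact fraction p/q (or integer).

x̄ = F·x = [9, 0]
P̄ = F·P·Fᵀ + Q = [49 0; 0 3]
y = z − H·x̄ = [-30, -21]
S = H·P̄·Hᵀ + R = [448 303; 303 226]
K = P̄·Hᵀ·S⁻¹ = [3528/9439 -637/9439; 2049/9439 -3123/9439]
x' = x̄ + K·y = [-7512/9439, 4113/9439]
P' = (I − K·H)·P̄ = [6321/9439 4851/9439; 4851/9439 6357/9439]

x' = [-7512/9439, 4113/9439]
P' = [6321/9439 4851/9439; 4851/9439 6357/9439]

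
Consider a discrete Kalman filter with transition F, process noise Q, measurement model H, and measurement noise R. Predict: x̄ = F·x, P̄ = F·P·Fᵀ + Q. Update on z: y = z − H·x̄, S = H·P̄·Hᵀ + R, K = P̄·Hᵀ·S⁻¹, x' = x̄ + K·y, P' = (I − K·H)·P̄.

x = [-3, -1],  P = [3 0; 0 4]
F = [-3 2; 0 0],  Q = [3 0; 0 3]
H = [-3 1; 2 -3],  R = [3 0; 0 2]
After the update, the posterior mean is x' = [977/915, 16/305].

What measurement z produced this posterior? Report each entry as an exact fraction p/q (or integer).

x̄ = F·x = [7, 0]
P̄ = F·P·Fᵀ + Q = [46 0; 0 3]
S = H·P̄·Hᵀ + R = [420 -285; -285 213]
K = P̄·Hᵀ·S⁻¹ = [-1058/2745 -46/549; -214/915 -65/183]
x' − x̄ = [-5428/915, 16/305] = K·y
y = (KᵀK)⁻¹·Kᵀ·(x' − x̄) = [18, -12]
z = y + H·x̄ = [18, -12] + [-21, 14] = [-3, 2]

z = [-3, 2]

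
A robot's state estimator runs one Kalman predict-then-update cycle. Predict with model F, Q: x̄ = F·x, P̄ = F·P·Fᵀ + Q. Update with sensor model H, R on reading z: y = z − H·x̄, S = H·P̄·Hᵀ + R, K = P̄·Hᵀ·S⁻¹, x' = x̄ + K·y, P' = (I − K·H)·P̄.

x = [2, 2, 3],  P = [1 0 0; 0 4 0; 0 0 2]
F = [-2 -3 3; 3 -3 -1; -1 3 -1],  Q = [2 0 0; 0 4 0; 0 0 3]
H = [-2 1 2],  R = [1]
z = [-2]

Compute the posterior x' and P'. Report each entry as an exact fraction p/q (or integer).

x' = [-1/67, -1395/536, 155/536]
P' = [148/67 46/67 114/67; 46/67 22295/536 -10815/536; 114/67 -10815/536 6383/536]

x̄ = F·x = [-1, -3, 1]
P̄ = F·P·Fᵀ + Q = [60 24 -40; 24 51 -37; -40 -37 42]
y = z − H·x̄ = [-3]
S = H·P̄·Hᵀ + R = [536]
K = P̄·Hᵀ·S⁻¹ = [-22/67; -71/536; 127/536]
x' = x̄ + K·y = [-1/67, -1395/536, 155/536]
P' = (I − K·H)·P̄ = [148/67 46/67 114/67; 46/67 22295/536 -10815/536; 114/67 -10815/536 6383/536]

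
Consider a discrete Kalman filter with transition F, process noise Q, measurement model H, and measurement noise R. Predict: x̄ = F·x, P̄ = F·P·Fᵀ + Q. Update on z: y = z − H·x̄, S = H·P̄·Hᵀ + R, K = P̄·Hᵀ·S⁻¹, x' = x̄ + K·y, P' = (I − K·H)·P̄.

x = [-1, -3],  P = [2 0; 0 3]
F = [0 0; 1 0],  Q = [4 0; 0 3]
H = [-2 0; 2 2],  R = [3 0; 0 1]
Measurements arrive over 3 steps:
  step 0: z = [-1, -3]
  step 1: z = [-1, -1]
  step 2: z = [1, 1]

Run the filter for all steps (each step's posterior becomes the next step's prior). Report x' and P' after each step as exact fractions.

step 0: x̄ = F·x = [0, -1]
step 0: P̄ = F·P·Fᵀ + Q = [4 0; 0 5]
step 0: y = z − H·x̄ = [-1, -1]
step 0: S = H·P̄·Hᵀ + R = [19 -16; -16 37]
step 0: K = P̄·Hᵀ·S⁻¹ = [-56/149 8/149; 160/447 190/447]
step 0: x' = x̄ + K·y = [48/149, -797/447]
step 0: P' = (I − K·H)·P̄ = [84/149 -80/149; -80/149 335/447]
step 1: x̄ = F·x = [0, 48/149]
step 1: P̄ = F·P·Fᵀ + Q = [4 0; 0 531/149]
step 1: y = z − H·x̄ = [-1, -245/149]
step 1: S = H·P̄·Hᵀ + R = [19 -16; -16 4657/149]
step 1: K = P̄·Hᵀ·S⁻¹ = [-18184/50339 3576/50339; 16992/50339 20178/50339]
step 1: x' = x̄ + K·y = [12304/50339, -33954/50339]
step 1: P' = (I − K·H)·P̄ = [27276/50339 -25488/50339; -25488/50339 35577/50339]
step 2: x̄ = F·x = [0, 12304/50339]
step 2: P̄ = F·P·Fᵀ + Q = [4 0; 0 178293/50339]
step 2: y = z − H·x̄ = [1, 25731/50339]
step 2: S = H·P̄·Hᵀ + R = [19 -16; -16 1568935/50339]
step 2: K = P̄·Hᵀ·S⁻¹ = [-6108088/16922981 1208136/16922981; 5705376/16922981 6775134/16922981]
step 2: x' = x̄ + K·y = [-5490544/16922981, 13304878/16922981]
step 2: P' = (I − K·H)·P̄ = [9162132/16922981 -8558064/16922981; -8558064/16922981 11945631/16922981]

step 0: x' = [48/149, -797/447], P' = [84/149 -80/149; -80/149 335/447]
step 1: x' = [12304/50339, -33954/50339], P' = [27276/50339 -25488/50339; -25488/50339 35577/50339]
step 2: x' = [-5490544/16922981, 13304878/16922981], P' = [9162132/16922981 -8558064/16922981; -8558064/16922981 11945631/16922981]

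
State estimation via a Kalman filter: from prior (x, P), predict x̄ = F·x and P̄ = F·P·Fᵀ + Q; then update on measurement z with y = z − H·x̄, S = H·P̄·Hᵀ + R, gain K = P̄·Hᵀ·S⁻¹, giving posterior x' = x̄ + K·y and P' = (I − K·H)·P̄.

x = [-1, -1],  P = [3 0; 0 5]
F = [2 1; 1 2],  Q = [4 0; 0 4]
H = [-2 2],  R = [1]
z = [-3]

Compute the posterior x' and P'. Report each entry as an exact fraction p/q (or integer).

x' = [-33/13, -261/65]
P' = [253/13 252/13; 252/13 1271/65]

x̄ = F·x = [-3, -3]
P̄ = F·P·Fᵀ + Q = [21 16; 16 27]
y = z − H·x̄ = [-3]
S = H·P̄·Hᵀ + R = [65]
K = P̄·Hᵀ·S⁻¹ = [-2/13; 22/65]
x' = x̄ + K·y = [-33/13, -261/65]
P' = (I − K·H)·P̄ = [253/13 252/13; 252/13 1271/65]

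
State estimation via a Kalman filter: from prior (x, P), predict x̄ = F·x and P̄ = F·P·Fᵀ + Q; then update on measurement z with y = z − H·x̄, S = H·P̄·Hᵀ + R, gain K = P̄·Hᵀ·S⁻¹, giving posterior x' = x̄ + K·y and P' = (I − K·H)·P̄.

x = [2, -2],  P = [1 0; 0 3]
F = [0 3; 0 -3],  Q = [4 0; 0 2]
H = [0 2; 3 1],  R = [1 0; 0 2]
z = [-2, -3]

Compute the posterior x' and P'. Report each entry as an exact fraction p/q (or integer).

x' = [-2127/3250, -1483/1625]
P' = [398/1625 -141/1625; -141/1625 397/1625]

x̄ = F·x = [-6, 6]
P̄ = F·P·Fᵀ + Q = [31 -27; -27 29]
y = z − H·x̄ = [-14, 9]
S = H·P̄·Hᵀ + R = [117 -104; -104 148]
K = P̄·Hᵀ·S⁻¹ = [-282/1625 81/250; 794/1625 -1/125]
x' = x̄ + K·y = [-2127/3250, -1483/1625]
P' = (I − K·H)·P̄ = [398/1625 -141/1625; -141/1625 397/1625]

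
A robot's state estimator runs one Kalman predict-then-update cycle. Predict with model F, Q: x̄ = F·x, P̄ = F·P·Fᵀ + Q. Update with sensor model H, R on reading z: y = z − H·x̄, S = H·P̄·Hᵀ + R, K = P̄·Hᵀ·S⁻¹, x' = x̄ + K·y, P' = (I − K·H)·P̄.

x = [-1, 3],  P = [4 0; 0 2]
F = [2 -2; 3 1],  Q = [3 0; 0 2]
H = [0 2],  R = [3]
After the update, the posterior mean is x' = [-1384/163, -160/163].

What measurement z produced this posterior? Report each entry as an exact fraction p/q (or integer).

x̄ = F·x = [-8, 0]
P̄ = F·P·Fᵀ + Q = [27 20; 20 40]
S = H·P̄·Hᵀ + R = [163]
K = P̄·Hᵀ·S⁻¹ = [40/163; 80/163]
x' − x̄ = [-80/163, -160/163] = K·y
y = (KᵀK)⁻¹·Kᵀ·(x' − x̄) = [-2]
z = y + H·x̄ = [-2] + [0] = [-2]

z = [-2]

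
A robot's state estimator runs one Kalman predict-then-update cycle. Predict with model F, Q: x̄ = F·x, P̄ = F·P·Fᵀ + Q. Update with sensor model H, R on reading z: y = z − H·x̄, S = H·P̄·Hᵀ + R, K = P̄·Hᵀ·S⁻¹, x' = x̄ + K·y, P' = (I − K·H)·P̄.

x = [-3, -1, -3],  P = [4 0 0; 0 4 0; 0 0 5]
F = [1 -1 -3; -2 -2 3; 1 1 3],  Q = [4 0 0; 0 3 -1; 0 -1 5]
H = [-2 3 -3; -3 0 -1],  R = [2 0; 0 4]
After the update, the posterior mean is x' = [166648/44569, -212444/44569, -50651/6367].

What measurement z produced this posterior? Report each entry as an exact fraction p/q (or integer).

z = [2, -3]

x̄ = F·x = [7, -1, -13]
P̄ = F·P·Fᵀ + Q = [57 -45 -45; -45 80 28; -45 28 58]
S = H·P̄·Hᵀ + R = [968 342; 342 305]
K = P̄·Hᵀ·S⁻¹ = [4161/89138 -20745/44569; 9609/44569 4861/44569; -1881/12734 2662/6367]
x' − x̄ = [-145335/44569, -167875/44569, 32120/6367] = K·y
y = (KᵀK)⁻¹·Kᵀ·(x' − x̄) = [-20, 5]
z = y + H·x̄ = [-20, 5] + [22, -8] = [2, -3]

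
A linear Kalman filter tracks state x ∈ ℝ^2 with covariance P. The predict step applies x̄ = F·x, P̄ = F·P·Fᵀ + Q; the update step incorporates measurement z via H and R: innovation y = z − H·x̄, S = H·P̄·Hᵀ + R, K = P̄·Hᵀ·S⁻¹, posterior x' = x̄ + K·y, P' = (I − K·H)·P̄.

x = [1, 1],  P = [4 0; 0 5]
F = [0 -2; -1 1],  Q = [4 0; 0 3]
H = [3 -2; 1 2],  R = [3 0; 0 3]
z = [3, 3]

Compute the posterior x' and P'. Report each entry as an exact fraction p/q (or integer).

x̄ = F·x = [-2, 0]
P̄ = F·P·Fᵀ + Q = [24 -10; -10 12]
y = z − H·x̄ = [9, 5]
S = H·P̄·Hᵀ + R = [387 -16; -16 35]
K = P̄·Hᵀ·S⁻¹ = [3284/13289 3020/13289; -1666/13289 4554/13289]
x' = x̄ + K·y = [18078/13289, 7776/13289]
P' = (I − K·H)·P̄ = [4728/13289 2166/13289; 2166/13289 5748/13289]

x' = [18078/13289, 7776/13289]
P' = [4728/13289 2166/13289; 2166/13289 5748/13289]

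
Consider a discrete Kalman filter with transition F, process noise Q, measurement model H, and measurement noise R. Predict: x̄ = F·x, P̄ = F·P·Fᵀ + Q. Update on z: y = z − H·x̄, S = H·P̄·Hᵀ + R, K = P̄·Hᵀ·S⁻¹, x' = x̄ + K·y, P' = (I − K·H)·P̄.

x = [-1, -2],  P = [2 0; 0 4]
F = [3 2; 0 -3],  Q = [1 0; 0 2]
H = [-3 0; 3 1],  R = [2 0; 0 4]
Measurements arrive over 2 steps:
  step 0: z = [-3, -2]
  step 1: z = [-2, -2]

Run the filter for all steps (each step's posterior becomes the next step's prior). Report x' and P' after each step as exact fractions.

step 0: x̄ = F·x = [-7, 6]
step 0: P̄ = F·P·Fᵀ + Q = [35 -24; -24 38]
step 0: y = z − H·x̄ = [-24, 13]
step 0: S = H·P̄·Hᵀ + R = [317 -243; -243 213]
step 0: K = P̄·Hᵀ·S⁻¹ = [-447/1412 27/1412; 1179/1412 3359/4236]
step 0: x' = x̄ + K·y = [1195/1412, -15805/4236]
step 0: P' = (I − K·H)·P̄ = [149/706 -393/706; -393/706 10255/2118]
step 1: x̄ = F·x = [-20855/4236, 15805/1412]
step 1: P̄ = F·P·Fᵀ + Q = [33013/2118 -16973/706; -16973/706 32177/706]
step 1: y = z − H·x̄ = [-23679/1412, 1113/706]
step 1: S = H·P̄·Hᵀ + R = [100451/706 -24060/353; -24060/353 16101/353]
step 1: K = P̄·Hᵀ·S⁻¹ = [-137507/433989 32080/1301967; 348361/433989 803923/1301967]
step 1: x' = x̄ + K·y = [186179/433989, -561709/433989]
step 1: P' = (I − K·H)·P̄ = [275014/1301967 -696722/1301967; -696722/1301967 5305858/1301967]

step 0: x' = [1195/1412, -15805/4236], P' = [149/706 -393/706; -393/706 10255/2118]
step 1: x' = [186179/433989, -561709/433989], P' = [275014/1301967 -696722/1301967; -696722/1301967 5305858/1301967]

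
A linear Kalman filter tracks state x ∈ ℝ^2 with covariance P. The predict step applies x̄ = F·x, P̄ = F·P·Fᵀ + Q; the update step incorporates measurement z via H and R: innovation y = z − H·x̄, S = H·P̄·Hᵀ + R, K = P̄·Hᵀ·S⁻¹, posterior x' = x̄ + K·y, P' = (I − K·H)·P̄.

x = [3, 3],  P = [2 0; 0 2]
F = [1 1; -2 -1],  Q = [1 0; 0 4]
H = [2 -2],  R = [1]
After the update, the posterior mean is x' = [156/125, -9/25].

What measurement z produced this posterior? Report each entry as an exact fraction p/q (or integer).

x̄ = F·x = [6, -9]
P̄ = F·P·Fᵀ + Q = [5 -6; -6 14]
S = H·P̄·Hᵀ + R = [125]
K = P̄·Hᵀ·S⁻¹ = [22/125; -8/25]
x' − x̄ = [-594/125, 216/25] = K·y
y = (KᵀK)⁻¹·Kᵀ·(x' − x̄) = [-27]
z = y + H·x̄ = [-27] + [30] = [3]

z = [3]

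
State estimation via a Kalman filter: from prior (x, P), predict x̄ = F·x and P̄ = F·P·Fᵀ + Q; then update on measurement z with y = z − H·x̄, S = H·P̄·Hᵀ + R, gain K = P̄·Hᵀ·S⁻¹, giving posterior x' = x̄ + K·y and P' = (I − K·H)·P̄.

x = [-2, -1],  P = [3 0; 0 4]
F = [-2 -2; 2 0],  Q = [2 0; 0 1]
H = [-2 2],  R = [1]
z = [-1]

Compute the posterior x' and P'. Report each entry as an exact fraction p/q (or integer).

x' = [18/269, -126/269]
P' = [1014/269 972/269; 972/269 997/269]

x̄ = F·x = [6, -4]
P̄ = F·P·Fᵀ + Q = [30 -12; -12 13]
y = z − H·x̄ = [19]
S = H·P̄·Hᵀ + R = [269]
K = P̄·Hᵀ·S⁻¹ = [-84/269; 50/269]
x' = x̄ + K·y = [18/269, -126/269]
P' = (I − K·H)·P̄ = [1014/269 972/269; 972/269 997/269]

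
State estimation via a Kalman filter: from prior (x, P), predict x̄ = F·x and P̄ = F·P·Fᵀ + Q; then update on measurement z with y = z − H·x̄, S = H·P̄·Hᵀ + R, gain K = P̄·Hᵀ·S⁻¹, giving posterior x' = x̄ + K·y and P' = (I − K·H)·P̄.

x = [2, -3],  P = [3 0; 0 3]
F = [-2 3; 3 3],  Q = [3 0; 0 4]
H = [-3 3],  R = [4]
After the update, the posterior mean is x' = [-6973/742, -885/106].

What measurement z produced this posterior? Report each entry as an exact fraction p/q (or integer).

x̄ = F·x = [-13, -3]
P̄ = F·P·Fᵀ + Q = [42 9; 9 58]
S = H·P̄·Hᵀ + R = [742]
K = P̄·Hᵀ·S⁻¹ = [-99/742; 21/106]
x' − x̄ = [2673/742, -567/106] = K·y
y = (KᵀK)⁻¹·Kᵀ·(x' − x̄) = [-27]
z = y + H·x̄ = [-27] + [30] = [3]

z = [3]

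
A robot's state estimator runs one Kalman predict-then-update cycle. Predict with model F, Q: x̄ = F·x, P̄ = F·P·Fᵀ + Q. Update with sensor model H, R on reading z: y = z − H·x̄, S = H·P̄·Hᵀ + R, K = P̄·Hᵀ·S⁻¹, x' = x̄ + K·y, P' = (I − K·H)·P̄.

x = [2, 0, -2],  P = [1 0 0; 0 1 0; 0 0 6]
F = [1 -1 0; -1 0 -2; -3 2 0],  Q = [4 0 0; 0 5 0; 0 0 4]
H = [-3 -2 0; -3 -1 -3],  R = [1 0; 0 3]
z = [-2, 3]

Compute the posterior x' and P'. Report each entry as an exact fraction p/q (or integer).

x' = [7351/10161, -45/1129, -12173/6774]
P' = [42400/10161 -6999/1129 -7288/3387; -6999/1129 10677/1129 3519/1129; -7288/3387 3519/1129 3297/2258]

x̄ = F·x = [2, 2, -6]
P̄ = F·P·Fᵀ + Q = [6 -1 -5; -1 30 3; -5 3 17]
y = z − H·x̄ = [8, -7]
S = H·P̄·Hᵀ + R = [163 78; 78 162]
K = P̄·Hᵀ·S⁻¹ = [-406/3387 461/10161; -357/1129 -79/1129; 250/1129 -2353/6774]
x' = x̄ + K·y = [7351/10161, -45/1129, -12173/6774]
P' = (I − K·H)·P̄ = [42400/10161 -6999/1129 -7288/3387; -6999/1129 10677/1129 3519/1129; -7288/3387 3519/1129 3297/2258]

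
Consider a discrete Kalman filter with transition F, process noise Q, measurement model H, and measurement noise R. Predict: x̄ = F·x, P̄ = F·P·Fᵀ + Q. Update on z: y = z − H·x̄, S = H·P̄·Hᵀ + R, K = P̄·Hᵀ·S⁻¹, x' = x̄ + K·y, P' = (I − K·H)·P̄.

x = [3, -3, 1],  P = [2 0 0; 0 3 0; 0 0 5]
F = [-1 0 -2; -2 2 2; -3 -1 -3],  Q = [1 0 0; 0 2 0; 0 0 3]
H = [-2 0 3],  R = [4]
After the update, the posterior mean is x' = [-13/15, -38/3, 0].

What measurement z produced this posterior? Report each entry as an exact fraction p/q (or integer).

z = [2]

x̄ = F·x = [-5, -10, -9]
P̄ = F·P·Fᵀ + Q = [23 -16 36; -16 42 -24; 36 -24 69]
S = H·P̄·Hᵀ + R = [285]
K = P̄·Hᵀ·S⁻¹ = [62/285; -8/57; 9/19]
x' − x̄ = [62/15, -8/3, 9] = K·y
y = (KᵀK)⁻¹·Kᵀ·(x' − x̄) = [19]
z = y + H·x̄ = [19] + [-17] = [2]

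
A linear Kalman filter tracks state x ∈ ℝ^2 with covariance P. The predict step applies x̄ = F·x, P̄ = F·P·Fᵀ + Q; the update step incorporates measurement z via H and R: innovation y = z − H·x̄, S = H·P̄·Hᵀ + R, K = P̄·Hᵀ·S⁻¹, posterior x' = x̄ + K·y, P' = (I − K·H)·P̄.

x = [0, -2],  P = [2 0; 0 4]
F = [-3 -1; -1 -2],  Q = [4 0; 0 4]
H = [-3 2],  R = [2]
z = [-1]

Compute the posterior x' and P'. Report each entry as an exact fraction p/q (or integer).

x' = [77/26, 103/26]
P' = [389/39 571/39; 571/39 857/39]

x̄ = F·x = [2, 4]
P̄ = F·P·Fᵀ + Q = [26 14; 14 22]
y = z − H·x̄ = [-3]
S = H·P̄·Hᵀ + R = [156]
K = P̄·Hᵀ·S⁻¹ = [-25/78; 1/78]
x' = x̄ + K·y = [77/26, 103/26]
P' = (I − K·H)·P̄ = [389/39 571/39; 571/39 857/39]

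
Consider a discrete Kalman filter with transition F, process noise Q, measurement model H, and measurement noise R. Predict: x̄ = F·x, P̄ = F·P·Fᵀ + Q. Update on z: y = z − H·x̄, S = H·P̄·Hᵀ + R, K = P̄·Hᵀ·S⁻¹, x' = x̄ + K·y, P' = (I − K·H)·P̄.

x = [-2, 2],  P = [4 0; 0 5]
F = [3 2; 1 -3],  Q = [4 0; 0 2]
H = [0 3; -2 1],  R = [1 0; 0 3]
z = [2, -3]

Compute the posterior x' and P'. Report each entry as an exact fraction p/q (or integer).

x̄ = F·x = [-2, -8]
P̄ = F·P·Fᵀ + Q = [60 -18; -18 51]
y = z − H·x̄ = [26, 1]
S = H·P̄·Hᵀ + R = [460 261; 261 366]
K = P̄·Hᵀ·S⁻¹ = [5418/33413 -16462/33413; 11097/33413 29/33413]
x' = x̄ + K·y = [57580/33413, 21247/33413]
P' = (I − K·H)·P̄ = [25596/33413 1806/33413; 1806/33413 3699/33413]

x' = [57580/33413, 21247/33413]
P' = [25596/33413 1806/33413; 1806/33413 3699/33413]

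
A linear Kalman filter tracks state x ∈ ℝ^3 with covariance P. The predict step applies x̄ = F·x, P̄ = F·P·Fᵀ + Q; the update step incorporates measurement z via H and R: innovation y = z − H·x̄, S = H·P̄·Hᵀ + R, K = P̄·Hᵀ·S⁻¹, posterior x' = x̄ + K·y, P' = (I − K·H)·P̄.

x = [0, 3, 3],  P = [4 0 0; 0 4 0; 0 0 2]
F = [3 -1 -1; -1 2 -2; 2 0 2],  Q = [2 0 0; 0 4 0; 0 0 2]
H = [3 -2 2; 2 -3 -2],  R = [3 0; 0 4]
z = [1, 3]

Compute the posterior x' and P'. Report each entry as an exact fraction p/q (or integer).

x̄ = F·x = [-6, 0, 6]
P̄ = F·P·Fᵀ + Q = [44 -16 20; -16 32 -16; 20 -16 26]
y = z − H·x̄ = [7, 27]
S = H·P̄·Hᵀ + R = [1191 552; 552 412]
K = P̄·Hᵀ·S⁻¹ = [2588/15499 144/15499; -48/1409 -264/1409; 3288/15499 -3051/15499]
x' = x̄ + K·y = [-70990/15499, -7464/1409, 33633/15499]
P' = (I − K·H)·P̄ = [140180/15499 12592/1409 -67876/15499; 12592/1409 12832/1409 -6128/1409; -67876/15499 -6128/1409 39338/15499]

x' = [-70990/15499, -7464/1409, 33633/15499]
P' = [140180/15499 12592/1409 -67876/15499; 12592/1409 12832/1409 -6128/1409; -67876/15499 -6128/1409 39338/15499]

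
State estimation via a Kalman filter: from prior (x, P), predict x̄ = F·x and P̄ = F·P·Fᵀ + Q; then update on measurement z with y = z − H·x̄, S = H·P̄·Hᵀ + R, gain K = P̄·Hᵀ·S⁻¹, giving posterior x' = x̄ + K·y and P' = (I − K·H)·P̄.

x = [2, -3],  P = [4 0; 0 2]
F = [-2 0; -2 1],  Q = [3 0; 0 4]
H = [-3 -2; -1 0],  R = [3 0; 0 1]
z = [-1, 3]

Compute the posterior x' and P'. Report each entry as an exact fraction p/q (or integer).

x' = [-1528/1159, 2195/1159]
P' = [705/1159 -924/1159; -924/1159 2010/1159]

x̄ = F·x = [-4, -7]
P̄ = F·P·Fᵀ + Q = [19 16; 16 22]
y = z − H·x̄ = [-27, -1]
S = H·P̄·Hᵀ + R = [454 89; 89 20]
K = P̄·Hᵀ·S⁻¹ = [-89/1159 -705/1159; -416/1159 924/1159]
x' = x̄ + K·y = [-1528/1159, 2195/1159]
P' = (I − K·H)·P̄ = [705/1159 -924/1159; -924/1159 2010/1159]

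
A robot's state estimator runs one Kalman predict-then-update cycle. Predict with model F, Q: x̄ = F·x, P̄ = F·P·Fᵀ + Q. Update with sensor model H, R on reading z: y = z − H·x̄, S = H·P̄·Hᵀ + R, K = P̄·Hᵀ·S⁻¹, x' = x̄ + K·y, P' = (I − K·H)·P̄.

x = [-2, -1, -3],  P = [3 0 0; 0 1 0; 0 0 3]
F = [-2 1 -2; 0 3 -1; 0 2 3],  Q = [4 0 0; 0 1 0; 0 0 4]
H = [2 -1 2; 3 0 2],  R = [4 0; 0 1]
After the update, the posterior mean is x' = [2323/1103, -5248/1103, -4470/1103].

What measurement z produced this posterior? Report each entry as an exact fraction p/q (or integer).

x̄ = F·x = [9, 0, -11]
P̄ = F·P·Fᵀ + Q = [29 9 -16; 9 13 -3; -16 -3 35]
S = H·P̄·Hᵀ + R = [121 133; 133 210]
K = P̄·Hᵀ·S⁻¹ = [-535/1103 4394/7721; -429/1103 382/1103; 812/1103 -2791/7721]
x' − x̄ = [-7604/1103, -5248/1103, 7663/1103] = K·y
y = (KᵀK)⁻¹·Kᵀ·(x' − x̄) = [6, -7]
z = y + H·x̄ = [6, -7] + [-4, 5] = [2, -2]

z = [2, -2]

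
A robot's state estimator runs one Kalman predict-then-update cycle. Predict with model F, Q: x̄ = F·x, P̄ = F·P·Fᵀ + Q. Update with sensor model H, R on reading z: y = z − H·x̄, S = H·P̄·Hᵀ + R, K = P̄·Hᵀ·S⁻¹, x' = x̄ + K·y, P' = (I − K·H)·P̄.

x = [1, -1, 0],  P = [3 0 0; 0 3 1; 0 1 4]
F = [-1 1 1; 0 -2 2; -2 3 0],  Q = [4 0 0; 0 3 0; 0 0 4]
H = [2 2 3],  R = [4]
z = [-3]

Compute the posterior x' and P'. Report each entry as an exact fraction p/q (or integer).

x̄ = F·x = [-2, 2, -5]
P̄ = F·P·Fᵀ + Q = [16 2 18; 2 23 -12; 18 -12 43]
y = z − H·x̄ = [12]
S = H·P̄·Hᵀ + R = [635]
K = P̄·Hᵀ·S⁻¹ = [18/127; 14/635; 141/635]
x' = x̄ + K·y = [-38/127, 1438/635, -1483/635]
P' = (I − K·H)·P̄ = [412/127 2/127 -252/127; 2/127 14409/635 -9594/635; -252/127 -9594/635 7424/635]

x' = [-38/127, 1438/635, -1483/635]
P' = [412/127 2/127 -252/127; 2/127 14409/635 -9594/635; -252/127 -9594/635 7424/635]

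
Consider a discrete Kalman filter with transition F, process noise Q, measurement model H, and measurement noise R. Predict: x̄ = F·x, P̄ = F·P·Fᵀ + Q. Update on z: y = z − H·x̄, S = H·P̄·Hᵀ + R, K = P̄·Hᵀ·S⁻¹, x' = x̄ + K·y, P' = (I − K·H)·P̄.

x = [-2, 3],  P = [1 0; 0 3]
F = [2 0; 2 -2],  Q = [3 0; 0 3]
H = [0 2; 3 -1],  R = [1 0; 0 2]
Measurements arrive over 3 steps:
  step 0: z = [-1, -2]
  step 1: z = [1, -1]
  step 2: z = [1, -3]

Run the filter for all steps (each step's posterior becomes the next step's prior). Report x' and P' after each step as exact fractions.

step 0: x' = [-2027/2212, -1391/2212], P' = [1067/4424 359/4424; 359/4424 1091/4424]
step 1: x' = [-202624/743047, 315837/743047], P' = [174469/743047 56649/743047; 56649/743047 175215/743047]
step 2: x' = [-411206445/493019792, 197960583/493019792], P' = [115715549/493019792 37563065/493019792; 37563065/493019792 116210885/493019792]

step 0: x̄ = F·x = [-4, -10]
step 0: P̄ = F·P·Fᵀ + Q = [7 4; 4 19]
step 0: y = z − H·x̄ = [19, 0]
step 0: S = H·P̄·Hᵀ + R = [77 -14; -14 60]
step 0: K = P̄·Hᵀ·S⁻¹ = [359/2212 203/632; 1091/2212 -1/632]
step 0: x' = x̄ + K·y = [-2027/2212, -1391/2212]
step 0: P' = (I − K·H)·P̄ = [1067/4424 359/4424; 359/4424 1091/4424]
step 1: x̄ = F·x = [-2027/1106, -318/553]
step 1: P̄ = F·P·Fᵀ + Q = [4385/1106 354/553; 354/553 2379/553]
step 1: y = z − H·x̄ = [1189/553, 4339/1106]
step 1: S = H·P̄·Hᵀ + R = [10069/553 -2634/553; -2634/553 42187/1106]
step 1: K = P̄·Hᵀ·S⁻¹ = [113298/743047 233379/743047; 350430/743047 -2634/743047]
step 1: x' = x̄ + K·y = [-202624/743047, 315837/743047]
step 1: P' = (I − K·H)·P̄ = [174469/743047 56649/743047; 56649/743047 175215/743047]
step 2: x̄ = F·x = [-405248/743047, -1036922/743047]
step 2: P̄ = F·P·Fᵀ + Q = [2927017/743047 471280/743047; 471280/743047 3174685/743047]
step 2: y = z − H·x̄ = [2816891/743047, -2050319/743047]
step 2: S = H·P̄·Hᵀ + R = [13441787/743047 -3521690/743047; -3521690/743047 28176252/743047]
step 2: K = P̄·Hᵀ·S⁻¹ = [37563065/246509896 154791791/493019792; 116210885/246509896 -1760845/493019792]
step 2: x' = x̄ + K·y = [-411206445/493019792, 197960583/493019792]
step 2: P' = (I − K·H)·P̄ = [115715549/493019792 37563065/493019792; 37563065/493019792 116210885/493019792]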